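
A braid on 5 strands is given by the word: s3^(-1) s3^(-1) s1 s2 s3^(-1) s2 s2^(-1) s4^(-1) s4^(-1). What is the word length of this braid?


The word length counts the number of generators (including inverses).
Listing each generator: s3^(-1), s3^(-1), s1, s2, s3^(-1), s2, s2^(-1), s4^(-1), s4^(-1)
There are 9 generators in this braid word.

9


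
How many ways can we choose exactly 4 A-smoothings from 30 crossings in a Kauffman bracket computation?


We choose which 4 of 30 crossings get A-smoothings.
C(30, 4) = 30! / (4! * 26!)
= 27405

27405


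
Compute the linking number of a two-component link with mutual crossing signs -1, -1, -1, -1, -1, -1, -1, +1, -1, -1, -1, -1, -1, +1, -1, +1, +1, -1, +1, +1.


Step 1: Count positive crossings: 6
Step 2: Count negative crossings: 14
Step 3: Sum of signs = 6 - 14 = -8
Step 4: Linking number = sum/2 = -8/2 = -4

-4


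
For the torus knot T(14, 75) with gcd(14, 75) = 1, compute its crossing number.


For a torus knot T(p, q) with gcd(p,q)=1,
the crossing number is min(p*(q-1), q*(p-1)).
p*(q-1) = 14*74 = 1036
q*(p-1) = 75*13 = 975
min(1036, 975) = 975

975


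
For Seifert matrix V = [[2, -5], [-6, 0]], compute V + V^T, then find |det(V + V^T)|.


Step 1: Form V + V^T where V = [[2, -5], [-6, 0]]
  V^T = [[2, -6], [-5, 0]]
  V + V^T = [[4, -11], [-11, 0]]
Step 2: det(V + V^T) = 4*0 - (-11)*(-11)
  = 0 - 121 = -121
Step 3: Knot determinant = |det(V + V^T)| = |-121| = 121

121


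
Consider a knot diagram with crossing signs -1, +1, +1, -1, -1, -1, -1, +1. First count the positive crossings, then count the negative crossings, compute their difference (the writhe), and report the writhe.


Step 1: Count positive crossings (+1).
Positive crossings: 3
Step 2: Count negative crossings (-1).
Negative crossings: 5
Step 3: Writhe = (positive) - (negative)
w = 3 - 5 = -2
Step 4: |w| = 2, and w is negative

-2


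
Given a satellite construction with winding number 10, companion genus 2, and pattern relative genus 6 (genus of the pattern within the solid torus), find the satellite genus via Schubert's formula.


Schubert: g(satellite) = g_rel(pattern) + |winding| * g(companion),
where g_rel(pattern) is the genus of the pattern relative to the solid torus.
= 6 + 10 * 2
= 6 + 20 = 26

26


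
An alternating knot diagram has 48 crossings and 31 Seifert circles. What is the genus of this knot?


For alternating knots, g = (c - s + 1)/2.
= (48 - 31 + 1)/2
= 18/2 = 9

9


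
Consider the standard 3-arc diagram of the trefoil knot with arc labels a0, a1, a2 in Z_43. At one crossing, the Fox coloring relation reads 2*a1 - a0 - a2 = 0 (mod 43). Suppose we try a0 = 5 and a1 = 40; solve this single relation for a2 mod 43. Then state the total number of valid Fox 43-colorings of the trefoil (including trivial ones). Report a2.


Step 1: Apply the given crossing relation 2*a1 - a0 - a2 = 0 (mod 43).
  a2 = 2*a1 - a0 mod 43
  a2 = 2*40 - 5 mod 43
  a2 = 80 - 5 mod 43
  a2 = 75 mod 43 = 32
Step 2: The trefoil has determinant 3.
  Number of Fox p-colorings (p prime) is p^2 if p = 3, else p.
  Since 43 does not divide 3, only trivial (constant) colorings exist.
  (So the trial a0 = 5, a1 = 40 with a0 != a1 does NOT extend to a valid coloring of the whole trefoil: the other two crossing relations require 3*(a1 - a0) = 0 (mod 43), which fails.)
  Total colorings = 43
Step 3: a2 = 32, total Fox 43-colorings = 43

32


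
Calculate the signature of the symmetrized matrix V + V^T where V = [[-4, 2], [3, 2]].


Step 1: V + V^T = [[-8, 5], [5, 4]]
Step 2: trace = -4, det = -57
Step 3: Discriminant = (-4)^2 - 4*(-57) = 244
Step 4: Eigenvalues: 5.81025, -9.81025
Step 5: Signature = (# positive eigenvalues) - (# negative eigenvalues) = 0

0


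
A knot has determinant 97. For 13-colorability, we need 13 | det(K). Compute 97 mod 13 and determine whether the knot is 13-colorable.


Step 1: A knot is p-colorable if and only if p divides its determinant.
Step 2: Compute 97 mod 13.
97 = 7 * 13 + 6
Step 3: 97 mod 13 = 6
Step 4: The knot is 13-colorable: no

6


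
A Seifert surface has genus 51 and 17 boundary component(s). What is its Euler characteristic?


chi = 2 - 2g - b
= 2 - 2*51 - 17
= 2 - 102 - 17 = -117

-117


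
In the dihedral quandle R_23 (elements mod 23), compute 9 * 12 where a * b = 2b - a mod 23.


9 * 12 = 2*12 - 9 mod 23
= 24 - 9 mod 23
= 15 mod 23 = 15

15


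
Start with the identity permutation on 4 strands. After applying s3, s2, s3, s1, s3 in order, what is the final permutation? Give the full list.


Starting with identity [1, 2, 3, 4].
Apply generators in sequence:
  After s3: [1, 2, 4, 3]
  After s2: [1, 4, 2, 3]
  After s3: [1, 4, 3, 2]
  After s1: [4, 1, 3, 2]
  After s3: [4, 1, 2, 3]
Final permutation: [4, 1, 2, 3]

[4, 1, 2, 3]


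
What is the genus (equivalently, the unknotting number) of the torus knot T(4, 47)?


For a torus knot T(p,q), both the unknotting number and genus equal (p-1)(q-1)/2.
= (4-1)(47-1)/2
= 3*46/2
= 138/2 = 69

69


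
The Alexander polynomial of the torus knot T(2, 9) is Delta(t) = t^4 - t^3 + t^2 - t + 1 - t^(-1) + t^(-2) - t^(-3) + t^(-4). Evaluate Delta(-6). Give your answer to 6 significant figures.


Substituting t = -6 into Delta(t) = t^4 - t^3 + t^2 - t + 1 - t^(-1) + t^(-2) - t^(-3) + t^(-4):
Term values: (1296) + (216) + (36) + (6) + (1) + (0.166667) + (0.0277778) + (0.00462963) + (0.000771605)
Sum = 1555.199846
Rounded to 6 significant figures: 1555.2

1555.2


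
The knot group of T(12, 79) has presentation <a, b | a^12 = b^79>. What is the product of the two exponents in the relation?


The relation is a^12 = b^79.
Product of exponents = 12 * 79
= 948

948


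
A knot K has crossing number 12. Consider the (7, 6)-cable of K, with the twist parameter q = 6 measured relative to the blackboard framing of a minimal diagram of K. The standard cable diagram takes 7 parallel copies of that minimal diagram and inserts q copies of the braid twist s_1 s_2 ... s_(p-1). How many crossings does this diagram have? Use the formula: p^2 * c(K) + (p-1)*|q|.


Step 1: Each of the c(K) crossings of the companion diagram becomes p*p = p^2 crossings among the p parallel strands, and each of the |q| twists s_1 s_2 ... s_(p-1) adds (p-1) crossings.
  Crossings = p^2 * c(K) + (p-1)*|q|
Step 2: = 7^2 * 12 + (7-1)*6
Step 3: = 49*12 + 6*6
Step 4: = 588 + 36 = 624

624


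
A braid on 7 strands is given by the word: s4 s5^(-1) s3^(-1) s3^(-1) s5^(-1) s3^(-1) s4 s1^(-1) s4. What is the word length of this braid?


The word length counts the number of generators (including inverses).
Listing each generator: s4, s5^(-1), s3^(-1), s3^(-1), s5^(-1), s3^(-1), s4, s1^(-1), s4
There are 9 generators in this braid word.

9


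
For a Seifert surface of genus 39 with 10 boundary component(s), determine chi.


chi = 2 - 2g - b
= 2 - 2*39 - 10
= 2 - 78 - 10 = -86

-86


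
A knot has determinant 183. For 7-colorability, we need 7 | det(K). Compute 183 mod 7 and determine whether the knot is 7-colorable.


Step 1: A knot is p-colorable if and only if p divides its determinant.
Step 2: Compute 183 mod 7.
183 = 26 * 7 + 1
Step 3: 183 mod 7 = 1
Step 4: The knot is 7-colorable: no

1


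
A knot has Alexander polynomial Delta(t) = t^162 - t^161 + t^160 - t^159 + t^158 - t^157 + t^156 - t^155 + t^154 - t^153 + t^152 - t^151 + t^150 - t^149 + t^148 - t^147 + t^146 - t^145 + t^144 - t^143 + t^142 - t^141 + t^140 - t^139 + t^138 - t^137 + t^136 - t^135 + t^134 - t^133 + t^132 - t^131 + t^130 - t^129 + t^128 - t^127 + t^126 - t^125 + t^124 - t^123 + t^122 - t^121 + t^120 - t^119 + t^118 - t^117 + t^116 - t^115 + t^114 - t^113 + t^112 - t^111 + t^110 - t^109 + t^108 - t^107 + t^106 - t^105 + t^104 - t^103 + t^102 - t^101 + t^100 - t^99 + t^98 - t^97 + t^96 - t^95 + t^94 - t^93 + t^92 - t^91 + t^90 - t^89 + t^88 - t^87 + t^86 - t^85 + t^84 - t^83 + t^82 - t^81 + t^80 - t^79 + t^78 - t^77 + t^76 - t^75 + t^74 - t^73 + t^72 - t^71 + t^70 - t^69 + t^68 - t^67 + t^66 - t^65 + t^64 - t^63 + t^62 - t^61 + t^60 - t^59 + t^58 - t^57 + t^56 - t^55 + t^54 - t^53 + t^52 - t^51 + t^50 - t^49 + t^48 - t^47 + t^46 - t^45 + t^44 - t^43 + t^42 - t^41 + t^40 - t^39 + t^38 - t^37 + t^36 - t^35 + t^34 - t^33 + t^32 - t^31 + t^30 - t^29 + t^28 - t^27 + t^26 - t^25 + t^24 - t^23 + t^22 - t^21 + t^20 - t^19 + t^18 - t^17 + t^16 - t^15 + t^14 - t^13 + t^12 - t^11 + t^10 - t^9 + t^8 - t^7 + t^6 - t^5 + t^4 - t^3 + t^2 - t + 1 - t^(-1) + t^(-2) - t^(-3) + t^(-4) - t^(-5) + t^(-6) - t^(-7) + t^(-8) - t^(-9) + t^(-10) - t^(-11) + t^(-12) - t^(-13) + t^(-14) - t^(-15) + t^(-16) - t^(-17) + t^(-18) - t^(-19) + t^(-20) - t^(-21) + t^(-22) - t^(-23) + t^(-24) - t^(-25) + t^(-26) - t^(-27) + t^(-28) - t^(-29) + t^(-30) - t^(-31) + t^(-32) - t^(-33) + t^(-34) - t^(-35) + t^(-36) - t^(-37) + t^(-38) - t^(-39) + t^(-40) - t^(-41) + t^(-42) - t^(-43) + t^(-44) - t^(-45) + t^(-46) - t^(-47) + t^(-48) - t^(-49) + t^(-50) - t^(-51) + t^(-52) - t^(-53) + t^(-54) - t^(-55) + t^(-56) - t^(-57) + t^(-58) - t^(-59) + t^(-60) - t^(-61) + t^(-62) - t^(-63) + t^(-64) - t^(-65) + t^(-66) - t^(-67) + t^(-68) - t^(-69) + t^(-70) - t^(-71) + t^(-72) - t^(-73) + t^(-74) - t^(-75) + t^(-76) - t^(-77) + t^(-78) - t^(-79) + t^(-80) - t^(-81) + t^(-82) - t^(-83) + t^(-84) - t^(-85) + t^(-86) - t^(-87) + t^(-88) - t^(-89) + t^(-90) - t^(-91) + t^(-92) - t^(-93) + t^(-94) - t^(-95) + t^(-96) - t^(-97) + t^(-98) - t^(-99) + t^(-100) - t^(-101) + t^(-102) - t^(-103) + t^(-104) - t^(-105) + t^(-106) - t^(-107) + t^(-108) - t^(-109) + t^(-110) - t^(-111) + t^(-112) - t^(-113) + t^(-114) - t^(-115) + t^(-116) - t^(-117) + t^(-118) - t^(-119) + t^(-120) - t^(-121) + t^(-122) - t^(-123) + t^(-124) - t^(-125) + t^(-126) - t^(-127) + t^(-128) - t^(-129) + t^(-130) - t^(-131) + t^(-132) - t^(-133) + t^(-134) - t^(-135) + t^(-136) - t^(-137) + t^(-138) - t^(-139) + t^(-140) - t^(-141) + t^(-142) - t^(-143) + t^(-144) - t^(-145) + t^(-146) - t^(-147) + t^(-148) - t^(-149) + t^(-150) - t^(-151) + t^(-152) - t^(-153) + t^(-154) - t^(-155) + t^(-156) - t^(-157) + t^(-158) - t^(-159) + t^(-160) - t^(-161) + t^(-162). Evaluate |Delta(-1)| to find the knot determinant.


Step 1: The polynomial has 325 terms with alternating signs, exponents from 162 down to -162.
Step 2: Substitute t = -1. The i-th term has coefficient (-1)^i and exponent (m-i),
  so its value is (-1)^i * (-1)^(m-i) = (-1)^m = 1 for every i.
Step 3: All 325 terms equal 1, so Delta(-1) = 325 * (1) = 325
Step 4: |Delta(-1)| = 325

325


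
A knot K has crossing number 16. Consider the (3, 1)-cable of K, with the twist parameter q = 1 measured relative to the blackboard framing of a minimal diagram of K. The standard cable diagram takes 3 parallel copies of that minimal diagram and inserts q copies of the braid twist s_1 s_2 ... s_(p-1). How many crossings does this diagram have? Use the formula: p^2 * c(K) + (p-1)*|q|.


Step 1: Each of the c(K) crossings of the companion diagram becomes p*p = p^2 crossings among the p parallel strands, and each of the |q| twists s_1 s_2 ... s_(p-1) adds (p-1) crossings.
  Crossings = p^2 * c(K) + (p-1)*|q|
Step 2: = 3^2 * 16 + (3-1)*1
Step 3: = 9*16 + 2*1
Step 4: = 144 + 2 = 146

146


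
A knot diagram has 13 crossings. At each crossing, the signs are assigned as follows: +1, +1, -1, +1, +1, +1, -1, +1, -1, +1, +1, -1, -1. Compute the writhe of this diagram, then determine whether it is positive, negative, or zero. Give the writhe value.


Step 1: Count positive crossings (+1).
Positive crossings: 8
Step 2: Count negative crossings (-1).
Negative crossings: 5
Step 3: Writhe = (positive) - (negative)
w = 8 - 5 = 3
Step 4: |w| = 3, and w is positive

3


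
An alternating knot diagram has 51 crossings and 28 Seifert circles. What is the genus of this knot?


For alternating knots, g = (c - s + 1)/2.
= (51 - 28 + 1)/2
= 24/2 = 12

12


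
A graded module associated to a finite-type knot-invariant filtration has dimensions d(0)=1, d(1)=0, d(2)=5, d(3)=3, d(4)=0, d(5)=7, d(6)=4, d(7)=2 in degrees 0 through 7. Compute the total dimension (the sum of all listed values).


Total dimension = d(0) + d(1) + ... + d(7)
= 1 + 0 + 5 + 3 + 0 + 7 + 4 + 2
= 22

22


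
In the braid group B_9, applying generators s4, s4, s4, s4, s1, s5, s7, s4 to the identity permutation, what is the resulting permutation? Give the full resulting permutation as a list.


Starting with identity [1, 2, 3, 4, 5, 6, 7, 8, 9].
Apply generators in sequence:
  After s4: [1, 2, 3, 5, 4, 6, 7, 8, 9]
  After s4: [1, 2, 3, 4, 5, 6, 7, 8, 9]
  After s4: [1, 2, 3, 5, 4, 6, 7, 8, 9]
  After s4: [1, 2, 3, 4, 5, 6, 7, 8, 9]
  After s1: [2, 1, 3, 4, 5, 6, 7, 8, 9]
  After s5: [2, 1, 3, 4, 6, 5, 7, 8, 9]
  After s7: [2, 1, 3, 4, 6, 5, 8, 7, 9]
  After s4: [2, 1, 3, 6, 4, 5, 8, 7, 9]
Final permutation: [2, 1, 3, 6, 4, 5, 8, 7, 9]

[2, 1, 3, 6, 4, 5, 8, 7, 9]


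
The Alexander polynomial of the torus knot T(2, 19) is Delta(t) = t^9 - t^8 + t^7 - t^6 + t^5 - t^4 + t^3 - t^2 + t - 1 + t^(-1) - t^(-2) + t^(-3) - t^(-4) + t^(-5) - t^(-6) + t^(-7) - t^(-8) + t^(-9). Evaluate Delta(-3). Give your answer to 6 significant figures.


Substituting t = -3 into Delta(t) = t^9 - t^8 + t^7 - t^6 + t^5 - t^4 + t^3 - t^2 + t - 1 + t^(-1) - t^(-2) + t^(-3) - t^(-4) + t^(-5) - t^(-6) + t^(-7) - t^(-8) + t^(-9):
Term values: (-19683) + (-6561) + (-2187) + (-729) + (-243) + (-81) + (-27) + (-9) + (-3) + (-1) + (-0.333333) + (-0.111111) + (-0.037037) + (-0.0123457) + (-0.00411523) + (-0.00137174) + (-0.000457247) + (-0.000152416) + (-5.08053e-05)
Sum = -29524.49997
Rounded to 6 significant figures: -29524.5

-29524.5


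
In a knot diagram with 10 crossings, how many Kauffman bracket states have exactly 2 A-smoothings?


We choose which 2 of 10 crossings get A-smoothings.
C(10, 2) = 10! / (2! * 8!)
= 45

45


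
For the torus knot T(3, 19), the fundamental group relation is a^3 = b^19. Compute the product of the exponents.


The relation is a^3 = b^19.
Product of exponents = 3 * 19
= 57

57


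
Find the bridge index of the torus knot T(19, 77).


The bridge number of T(p,q) is min(p,q).
min(19, 77) = 19

19


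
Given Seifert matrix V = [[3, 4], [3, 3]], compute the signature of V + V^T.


Step 1: V + V^T = [[6, 7], [7, 6]]
Step 2: trace = 12, det = -13
Step 3: Discriminant = 12^2 - 4*(-13) = 196
Step 4: Eigenvalues: 13, -1
Step 5: Signature = (# positive eigenvalues) - (# negative eigenvalues) = 0

0


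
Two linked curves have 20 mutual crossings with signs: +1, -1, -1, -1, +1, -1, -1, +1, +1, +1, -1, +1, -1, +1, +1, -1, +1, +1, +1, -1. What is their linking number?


Step 1: Count positive crossings: 11
Step 2: Count negative crossings: 9
Step 3: Sum of signs = 11 - 9 = 2
Step 4: Linking number = sum/2 = 2/2 = 1

1


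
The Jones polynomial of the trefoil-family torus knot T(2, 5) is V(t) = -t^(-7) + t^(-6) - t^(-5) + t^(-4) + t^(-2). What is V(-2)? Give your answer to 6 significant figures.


Substituting t = -2 into V(t) = -t^(-7) + t^(-6) - t^(-5) + t^(-4) + t^(-2):
  (-)t^(-7) = 0.0078125
  (+)t^(-6) = 0.015625
  (-)t^(-5) = 0.03125
  (+)t^(-4) = 0.0625
  (+)t^(-2) = 0.25
Sum = (0.0078125) + (0.015625) + (0.03125) + (0.0625) + (0.25)
= 0.3671875
Rounded to 6 significant figures: 0.367188

0.367188


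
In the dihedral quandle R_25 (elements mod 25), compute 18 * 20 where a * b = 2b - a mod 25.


18 * 20 = 2*20 - 18 mod 25
= 40 - 18 mod 25
= 22 mod 25 = 22

22


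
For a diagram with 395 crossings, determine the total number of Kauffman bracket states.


Each crossing contributes 2 choices (A-smoothing or B-smoothing).
Total states = 2^395 = 80695308690215893426747474125094121072803306025913234775958104891895238188026287332176417290004307232371974124148359168

80695308690215893426747474125094121072803306025913234775958104891895238188026287332176417290004307232371974124148359168


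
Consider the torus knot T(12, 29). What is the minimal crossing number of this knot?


For a torus knot T(p, q) with gcd(p,q)=1,
the crossing number is min(p*(q-1), q*(p-1)).
p*(q-1) = 12*28 = 336
q*(p-1) = 29*11 = 319
min(336, 319) = 319

319


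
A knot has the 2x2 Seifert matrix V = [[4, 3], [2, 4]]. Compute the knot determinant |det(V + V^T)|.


Step 1: Form V + V^T where V = [[4, 3], [2, 4]]
  V^T = [[4, 2], [3, 4]]
  V + V^T = [[8, 5], [5, 8]]
Step 2: det(V + V^T) = 8*8 - 5*5
  = 64 - 25 = 39
Step 3: Knot determinant = |det(V + V^T)| = |39| = 39

39


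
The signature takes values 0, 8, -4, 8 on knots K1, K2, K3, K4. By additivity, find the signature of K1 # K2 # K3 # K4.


The signature is additive under connected sum.
signature(K1 # K2 # K3 # K4) = (0) + (8) + (-4) + (8)
= 12

12


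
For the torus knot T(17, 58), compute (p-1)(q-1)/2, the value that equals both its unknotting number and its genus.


For a torus knot T(p,q), both the unknotting number and genus equal (p-1)(q-1)/2.
= (17-1)(58-1)/2
= 16*57/2
= 912/2 = 456

456


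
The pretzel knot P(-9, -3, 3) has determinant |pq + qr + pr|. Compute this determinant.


Step 1: Compute pq + qr + pr.
pq = (-9)*(-3) = 27
qr = (-3)*3 = -9
pr = (-9)*3 = -27
pq + qr + pr = 27 + (-9) + (-27) = -9
Step 2: Take absolute value.
det(P(-9,-3,3)) = |-9| = 9

9


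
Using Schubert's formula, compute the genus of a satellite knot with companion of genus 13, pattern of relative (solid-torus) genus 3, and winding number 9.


Schubert: g(satellite) = g_rel(pattern) + |winding| * g(companion),
where g_rel(pattern) is the genus of the pattern relative to the solid torus.
= 3 + 9 * 13
= 3 + 117 = 120

120


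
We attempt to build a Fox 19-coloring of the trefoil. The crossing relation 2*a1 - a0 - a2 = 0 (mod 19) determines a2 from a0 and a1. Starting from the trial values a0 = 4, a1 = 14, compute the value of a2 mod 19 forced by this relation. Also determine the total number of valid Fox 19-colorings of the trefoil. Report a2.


Step 1: Apply the given crossing relation 2*a1 - a0 - a2 = 0 (mod 19).
  a2 = 2*a1 - a0 mod 19
  a2 = 2*14 - 4 mod 19
  a2 = 28 - 4 mod 19
  a2 = 24 mod 19 = 5
Step 2: The trefoil has determinant 3.
  Number of Fox p-colorings (p prime) is p^2 if p = 3, else p.
  Since 19 does not divide 3, only trivial (constant) colorings exist.
  (So the trial a0 = 4, a1 = 14 with a0 != a1 does NOT extend to a valid coloring of the whole trefoil: the other two crossing relations require 3*(a1 - a0) = 0 (mod 19), which fails.)
  Total colorings = 19
Step 3: a2 = 5, total Fox 19-colorings = 19

5


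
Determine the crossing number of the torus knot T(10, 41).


For a torus knot T(p, q) with gcd(p,q)=1,
the crossing number is min(p*(q-1), q*(p-1)).
p*(q-1) = 10*40 = 400
q*(p-1) = 41*9 = 369
min(400, 369) = 369

369


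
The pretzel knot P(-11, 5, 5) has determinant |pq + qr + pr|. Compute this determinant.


Step 1: Compute pq + qr + pr.
pq = (-11)*5 = -55
qr = 5*5 = 25
pr = (-11)*5 = -55
pq + qr + pr = -55 + 25 + (-55) = -85
Step 2: Take absolute value.
det(P(-11,5,5)) = |-85| = 85

85


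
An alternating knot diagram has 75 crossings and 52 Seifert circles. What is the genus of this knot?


For alternating knots, g = (c - s + 1)/2.
= (75 - 52 + 1)/2
= 24/2 = 12

12


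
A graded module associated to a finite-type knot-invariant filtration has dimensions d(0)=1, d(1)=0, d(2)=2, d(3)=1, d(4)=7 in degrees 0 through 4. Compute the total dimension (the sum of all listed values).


Total dimension = d(0) + d(1) + ... + d(4)
= 1 + 0 + 2 + 1 + 7
= 11

11


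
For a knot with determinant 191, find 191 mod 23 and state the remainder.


Step 1: A knot is p-colorable if and only if p divides its determinant.
Step 2: Compute 191 mod 23.
191 = 8 * 23 + 7
Step 3: 191 mod 23 = 7
Step 4: The knot is 23-colorable: no

7


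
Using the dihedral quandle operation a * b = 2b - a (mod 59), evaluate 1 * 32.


1 * 32 = 2*32 - 1 mod 59
= 64 - 1 mod 59
= 63 mod 59 = 4

4


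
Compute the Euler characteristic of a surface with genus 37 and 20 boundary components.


chi = 2 - 2g - b
= 2 - 2*37 - 20
= 2 - 74 - 20 = -92

-92


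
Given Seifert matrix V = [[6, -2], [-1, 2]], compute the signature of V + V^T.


Step 1: V + V^T = [[12, -3], [-3, 4]]
Step 2: trace = 16, det = 39
Step 3: Discriminant = 16^2 - 4*39 = 100
Step 4: Eigenvalues: 13, 3
Step 5: Signature = (# positive eigenvalues) - (# negative eigenvalues) = 2

2


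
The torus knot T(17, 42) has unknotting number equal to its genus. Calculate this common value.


For a torus knot T(p,q), both the unknotting number and genus equal (p-1)(q-1)/2.
= (17-1)(42-1)/2
= 16*41/2
= 656/2 = 328

328


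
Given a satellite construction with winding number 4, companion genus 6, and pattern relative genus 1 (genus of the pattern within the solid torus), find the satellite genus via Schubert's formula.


Schubert: g(satellite) = g_rel(pattern) + |winding| * g(companion),
where g_rel(pattern) is the genus of the pattern relative to the solid torus.
= 1 + 4 * 6
= 1 + 24 = 25

25


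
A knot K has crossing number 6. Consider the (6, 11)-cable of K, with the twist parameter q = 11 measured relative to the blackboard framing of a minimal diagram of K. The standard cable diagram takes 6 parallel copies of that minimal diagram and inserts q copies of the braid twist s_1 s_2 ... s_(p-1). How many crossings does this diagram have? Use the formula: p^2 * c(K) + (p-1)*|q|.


Step 1: Each of the c(K) crossings of the companion diagram becomes p*p = p^2 crossings among the p parallel strands, and each of the |q| twists s_1 s_2 ... s_(p-1) adds (p-1) crossings.
  Crossings = p^2 * c(K) + (p-1)*|q|
Step 2: = 6^2 * 6 + (6-1)*11
Step 3: = 36*6 + 5*11
Step 4: = 216 + 55 = 271

271


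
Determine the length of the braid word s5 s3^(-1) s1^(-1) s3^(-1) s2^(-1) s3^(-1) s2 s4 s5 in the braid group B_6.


The word length counts the number of generators (including inverses).
Listing each generator: s5, s3^(-1), s1^(-1), s3^(-1), s2^(-1), s3^(-1), s2, s4, s5
There are 9 generators in this braid word.

9


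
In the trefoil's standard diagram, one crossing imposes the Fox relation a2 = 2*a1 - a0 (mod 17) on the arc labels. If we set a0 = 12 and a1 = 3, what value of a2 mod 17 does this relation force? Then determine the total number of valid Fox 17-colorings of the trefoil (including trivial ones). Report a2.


Step 1: Apply the given crossing relation 2*a1 - a0 - a2 = 0 (mod 17).
  a2 = 2*a1 - a0 mod 17
  a2 = 2*3 - 12 mod 17
  a2 = 6 - 12 mod 17
  a2 = -6 mod 17 = 11
Step 2: The trefoil has determinant 3.
  Number of Fox p-colorings (p prime) is p^2 if p = 3, else p.
  Since 17 does not divide 3, only trivial (constant) colorings exist.
  (So the trial a0 = 12, a1 = 3 with a0 != a1 does NOT extend to a valid coloring of the whole trefoil: the other two crossing relations require 3*(a1 - a0) = 0 (mod 17), which fails.)
  Total colorings = 17
Step 3: a2 = 11, total Fox 17-colorings = 17

11


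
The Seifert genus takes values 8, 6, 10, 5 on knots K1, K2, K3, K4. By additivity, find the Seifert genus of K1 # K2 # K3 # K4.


The Seifert genus is additive under connected sum.
Seifert genus(K1 # K2 # K3 # K4) = (8) + (6) + (10) + (5)
= 29

29


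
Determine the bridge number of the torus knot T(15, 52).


The bridge number of T(p,q) is min(p,q).
min(15, 52) = 15

15


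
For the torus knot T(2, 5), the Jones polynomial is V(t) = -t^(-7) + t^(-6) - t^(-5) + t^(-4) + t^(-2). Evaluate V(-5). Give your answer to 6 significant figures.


Substituting t = -5 into V(t) = -t^(-7) + t^(-6) - t^(-5) + t^(-4) + t^(-2):
  (-)t^(-7) = 1.28e-05
  (+)t^(-6) = 6.4e-05
  (-)t^(-5) = 0.00032
  (+)t^(-4) = 0.0016
  (+)t^(-2) = 0.04
Sum = (1.28e-05) + (6.4e-05) + (0.00032) + (0.0016) + (0.04)
= 0.0419968
Rounded to 6 significant figures: 0.0419968

0.0419968


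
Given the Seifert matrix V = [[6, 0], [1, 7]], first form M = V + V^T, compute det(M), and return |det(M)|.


Step 1: Form V + V^T where V = [[6, 0], [1, 7]]
  V^T = [[6, 1], [0, 7]]
  V + V^T = [[12, 1], [1, 14]]
Step 2: det(V + V^T) = 12*14 - 1*1
  = 168 - 1 = 167
Step 3: Knot determinant = |det(V + V^T)| = |167| = 167

167


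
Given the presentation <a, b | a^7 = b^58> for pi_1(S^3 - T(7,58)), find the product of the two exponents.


The relation is a^7 = b^58.
Product of exponents = 7 * 58
= 406

406


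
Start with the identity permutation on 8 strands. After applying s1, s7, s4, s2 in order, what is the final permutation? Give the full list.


Starting with identity [1, 2, 3, 4, 5, 6, 7, 8].
Apply generators in sequence:
  After s1: [2, 1, 3, 4, 5, 6, 7, 8]
  After s7: [2, 1, 3, 4, 5, 6, 8, 7]
  After s4: [2, 1, 3, 5, 4, 6, 8, 7]
  After s2: [2, 3, 1, 5, 4, 6, 8, 7]
Final permutation: [2, 3, 1, 5, 4, 6, 8, 7]

[2, 3, 1, 5, 4, 6, 8, 7]


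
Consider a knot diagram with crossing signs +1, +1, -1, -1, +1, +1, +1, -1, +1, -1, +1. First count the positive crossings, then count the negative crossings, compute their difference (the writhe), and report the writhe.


Step 1: Count positive crossings (+1).
Positive crossings: 7
Step 2: Count negative crossings (-1).
Negative crossings: 4
Step 3: Writhe = (positive) - (negative)
w = 7 - 4 = 3
Step 4: |w| = 3, and w is positive

3


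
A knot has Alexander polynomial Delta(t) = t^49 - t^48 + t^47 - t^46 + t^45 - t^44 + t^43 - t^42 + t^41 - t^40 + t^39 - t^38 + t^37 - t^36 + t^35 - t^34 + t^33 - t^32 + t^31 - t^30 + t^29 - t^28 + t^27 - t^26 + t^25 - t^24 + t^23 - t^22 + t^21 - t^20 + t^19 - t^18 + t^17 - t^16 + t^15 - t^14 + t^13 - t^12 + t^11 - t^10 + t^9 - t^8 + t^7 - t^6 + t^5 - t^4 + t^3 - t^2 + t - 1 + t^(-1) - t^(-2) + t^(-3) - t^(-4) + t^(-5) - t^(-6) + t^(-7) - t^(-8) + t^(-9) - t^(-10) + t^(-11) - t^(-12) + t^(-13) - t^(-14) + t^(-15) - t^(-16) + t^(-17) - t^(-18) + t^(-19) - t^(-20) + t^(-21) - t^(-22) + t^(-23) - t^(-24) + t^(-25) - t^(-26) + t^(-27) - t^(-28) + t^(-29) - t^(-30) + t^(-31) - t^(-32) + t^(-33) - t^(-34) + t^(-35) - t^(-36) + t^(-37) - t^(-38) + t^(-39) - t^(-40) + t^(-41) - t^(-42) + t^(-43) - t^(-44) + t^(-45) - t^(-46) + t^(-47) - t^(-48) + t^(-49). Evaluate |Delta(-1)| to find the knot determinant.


Step 1: The polynomial has 99 terms with alternating signs, exponents from 49 down to -49.
Step 2: Substitute t = -1. The i-th term has coefficient (-1)^i and exponent (m-i),
  so its value is (-1)^i * (-1)^(m-i) = (-1)^m = -1 for every i.
Step 3: All 99 terms equal -1, so Delta(-1) = 99 * (-1) = -99
Step 4: |Delta(-1)| = 99

99


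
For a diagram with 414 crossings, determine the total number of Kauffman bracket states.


Each crossing contributes 2 choices (A-smoothing or B-smoothing).
Total states = 2^414 = 42307582002575910332922579714097346549017899709713998034217522897561970639123926132812109468141778230245837569601494931472384

42307582002575910332922579714097346549017899709713998034217522897561970639123926132812109468141778230245837569601494931472384


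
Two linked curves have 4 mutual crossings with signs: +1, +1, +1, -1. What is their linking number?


Step 1: Count positive crossings: 3
Step 2: Count negative crossings: 1
Step 3: Sum of signs = 3 - 1 = 2
Step 4: Linking number = sum/2 = 2/2 = 1

1


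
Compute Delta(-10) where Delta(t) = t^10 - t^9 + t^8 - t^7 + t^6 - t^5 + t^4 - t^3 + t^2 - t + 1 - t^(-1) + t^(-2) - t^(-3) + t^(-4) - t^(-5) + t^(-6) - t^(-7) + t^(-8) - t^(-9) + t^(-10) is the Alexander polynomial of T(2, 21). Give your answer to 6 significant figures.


Substituting t = -10 into Delta(t) = t^10 - t^9 + t^8 - t^7 + t^6 - t^5 + t^4 - t^3 + t^2 - t + 1 - t^(-1) + t^(-2) - t^(-3) + t^(-4) - t^(-5) + t^(-6) - t^(-7) + t^(-8) - t^(-9) + t^(-10):
Term values: (10000000000) + (1000000000) + (100000000) + (10000000) + (1000000) + (100000) + (10000) + (1000) + (100) + (10) + (1) + (0.1) + (0.01) + (0.001) + (0.0001) + (1e-05) + (1e-06) + (1e-07) + (1e-08) + (1e-09) + (1e-10)
Sum = 1.111111111e+10
Rounded to 6 significant figures: 1.11111e+10

1.11111e+10


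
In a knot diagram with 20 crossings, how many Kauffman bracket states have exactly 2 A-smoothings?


We choose which 2 of 20 crossings get A-smoothings.
C(20, 2) = 20! / (2! * 18!)
= 190

190


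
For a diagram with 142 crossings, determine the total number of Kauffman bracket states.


Each crossing contributes 2 choices (A-smoothing or B-smoothing).
Total states = 2^142 = 5575186299632655785383929568162090376495104

5575186299632655785383929568162090376495104


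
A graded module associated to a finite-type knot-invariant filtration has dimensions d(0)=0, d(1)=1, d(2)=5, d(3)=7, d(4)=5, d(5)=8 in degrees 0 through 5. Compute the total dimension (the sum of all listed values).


Total dimension = d(0) + d(1) + ... + d(5)
= 0 + 1 + 5 + 7 + 5 + 8
= 26

26


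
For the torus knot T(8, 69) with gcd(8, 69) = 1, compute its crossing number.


For a torus knot T(p, q) with gcd(p,q)=1,
the crossing number is min(p*(q-1), q*(p-1)).
p*(q-1) = 8*68 = 544
q*(p-1) = 69*7 = 483
min(544, 483) = 483

483


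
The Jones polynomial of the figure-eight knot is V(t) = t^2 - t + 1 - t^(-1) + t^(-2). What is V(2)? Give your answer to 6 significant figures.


Substituting t = 2 into V(t) = t^2 - t + 1 - t^(-1) + t^(-2):
  (+)t^(2) = 4
  (-)t^(1) = -2
  (+)t^(0) = 1
  (-)t^(-1) = -0.5
  (+)t^(-2) = 0.25
Sum = (4) + (-2) + (1) + (-0.5) + (0.25)
= 2.75
Rounded to 6 significant figures: 2.75

2.75


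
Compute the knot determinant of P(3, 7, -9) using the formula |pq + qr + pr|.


Step 1: Compute pq + qr + pr.
pq = 3*7 = 21
qr = 7*(-9) = -63
pr = 3*(-9) = -27
pq + qr + pr = 21 + (-63) + (-27) = -69
Step 2: Take absolute value.
det(P(3,7,-9)) = |-69| = 69

69


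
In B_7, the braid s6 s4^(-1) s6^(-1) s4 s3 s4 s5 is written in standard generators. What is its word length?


The word length counts the number of generators (including inverses).
Listing each generator: s6, s4^(-1), s6^(-1), s4, s3, s4, s5
There are 7 generators in this braid word.

7


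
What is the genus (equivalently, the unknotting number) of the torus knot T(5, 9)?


For a torus knot T(p,q), both the unknotting number and genus equal (p-1)(q-1)/2.
= (5-1)(9-1)/2
= 4*8/2
= 32/2 = 16

16


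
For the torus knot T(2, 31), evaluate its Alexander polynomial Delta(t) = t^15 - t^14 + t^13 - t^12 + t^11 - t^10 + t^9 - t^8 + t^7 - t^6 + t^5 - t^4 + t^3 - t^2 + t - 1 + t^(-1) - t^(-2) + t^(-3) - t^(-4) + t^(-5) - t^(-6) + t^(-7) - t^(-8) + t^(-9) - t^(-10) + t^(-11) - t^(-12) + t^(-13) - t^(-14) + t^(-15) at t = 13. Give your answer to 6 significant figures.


Substituting t = 13 into Delta(t) = t^15 - t^14 + t^13 - t^12 + t^11 - t^10 + t^9 - t^8 + t^7 - t^6 + t^5 - t^4 + t^3 - t^2 + t - 1 + t^(-1) - t^(-2) + t^(-3) - t^(-4) + t^(-5) - t^(-6) + t^(-7) - t^(-8) + t^(-9) - t^(-10) + t^(-11) - t^(-12) + t^(-13) - t^(-14) + t^(-15):
Term values: (51185893014090760) + (-3937376385699289) + (302875106592253) + (-23298085122481) + (1792160394037) + (-137858491849) + (10604499373) + (-815730721) + (62748517) + (-4826809) + (371293) + (-28561) + (2197) + (-169) + (13) + (-1) + (0.0769231) + (-0.00591716) + (0.000455166) + (-3.50128e-05) + (2.69329e-06) + (-2.07176e-07) + (1.59366e-08) + (-1.22589e-09) + (9.42996e-11) + (-7.25382e-12) + (5.57986e-13) + (-4.2922e-14) + (3.30169e-15) + (-2.53976e-16) + (1.95366e-17)
Sum = 4.75297578e+16
Rounded to 6 significant figures: 4.75298e+16

4.75298e+16


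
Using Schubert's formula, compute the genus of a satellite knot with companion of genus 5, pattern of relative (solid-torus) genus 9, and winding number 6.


Schubert: g(satellite) = g_rel(pattern) + |winding| * g(companion),
where g_rel(pattern) is the genus of the pattern relative to the solid torus.
= 9 + 6 * 5
= 9 + 30 = 39

39


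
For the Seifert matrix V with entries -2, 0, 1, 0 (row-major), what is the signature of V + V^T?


Step 1: V + V^T = [[-4, 1], [1, 0]]
Step 2: trace = -4, det = -1
Step 3: Discriminant = (-4)^2 - 4*(-1) = 20
Step 4: Eigenvalues: 0.236068, -4.23607
Step 5: Signature = (# positive eigenvalues) - (# negative eigenvalues) = 0

0


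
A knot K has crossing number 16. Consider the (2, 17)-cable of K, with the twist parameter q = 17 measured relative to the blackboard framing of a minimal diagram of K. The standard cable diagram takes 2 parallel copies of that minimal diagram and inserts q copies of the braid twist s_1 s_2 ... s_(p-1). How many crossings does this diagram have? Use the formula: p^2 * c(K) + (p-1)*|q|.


Step 1: Each of the c(K) crossings of the companion diagram becomes p*p = p^2 crossings among the p parallel strands, and each of the |q| twists s_1 s_2 ... s_(p-1) adds (p-1) crossings.
  Crossings = p^2 * c(K) + (p-1)*|q|
Step 2: = 2^2 * 16 + (2-1)*17
Step 3: = 4*16 + 1*17
Step 4: = 64 + 17 = 81

81


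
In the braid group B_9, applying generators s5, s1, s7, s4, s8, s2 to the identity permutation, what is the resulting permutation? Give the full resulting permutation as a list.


Starting with identity [1, 2, 3, 4, 5, 6, 7, 8, 9].
Apply generators in sequence:
  After s5: [1, 2, 3, 4, 6, 5, 7, 8, 9]
  After s1: [2, 1, 3, 4, 6, 5, 7, 8, 9]
  After s7: [2, 1, 3, 4, 6, 5, 8, 7, 9]
  After s4: [2, 1, 3, 6, 4, 5, 8, 7, 9]
  After s8: [2, 1, 3, 6, 4, 5, 8, 9, 7]
  After s2: [2, 3, 1, 6, 4, 5, 8, 9, 7]
Final permutation: [2, 3, 1, 6, 4, 5, 8, 9, 7]

[2, 3, 1, 6, 4, 5, 8, 9, 7]


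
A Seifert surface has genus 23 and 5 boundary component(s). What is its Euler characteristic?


chi = 2 - 2g - b
= 2 - 2*23 - 5
= 2 - 46 - 5 = -49

-49


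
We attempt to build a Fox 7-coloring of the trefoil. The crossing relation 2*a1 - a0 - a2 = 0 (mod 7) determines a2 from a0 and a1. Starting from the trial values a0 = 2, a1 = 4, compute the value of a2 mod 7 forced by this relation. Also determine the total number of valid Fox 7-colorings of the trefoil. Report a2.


Step 1: Apply the given crossing relation 2*a1 - a0 - a2 = 0 (mod 7).
  a2 = 2*a1 - a0 mod 7
  a2 = 2*4 - 2 mod 7
  a2 = 8 - 2 mod 7
  a2 = 6 mod 7 = 6
Step 2: The trefoil has determinant 3.
  Number of Fox p-colorings (p prime) is p^2 if p = 3, else p.
  Since 7 does not divide 3, only trivial (constant) colorings exist.
  (So the trial a0 = 2, a1 = 4 with a0 != a1 does NOT extend to a valid coloring of the whole trefoil: the other two crossing relations require 3*(a1 - a0) = 0 (mod 7), which fails.)
  Total colorings = 7
Step 3: a2 = 6, total Fox 7-colorings = 7

6


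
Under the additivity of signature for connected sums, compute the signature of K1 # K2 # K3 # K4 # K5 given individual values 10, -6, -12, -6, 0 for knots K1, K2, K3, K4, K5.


The signature is additive under connected sum.
signature(K1 # K2 # K3 # K4 # K5) = (10) + (-6) + (-12) + (-6) + (0)
= -14

-14


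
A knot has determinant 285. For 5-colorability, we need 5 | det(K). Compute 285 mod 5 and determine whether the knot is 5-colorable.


Step 1: A knot is p-colorable if and only if p divides its determinant.
Step 2: Compute 285 mod 5.
285 = 57 * 5 + 0
Step 3: 285 mod 5 = 0
Step 4: The knot is 5-colorable: yes

0


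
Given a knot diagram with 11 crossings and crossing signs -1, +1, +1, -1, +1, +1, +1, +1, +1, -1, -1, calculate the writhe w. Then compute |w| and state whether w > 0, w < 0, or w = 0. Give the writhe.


Step 1: Count positive crossings (+1).
Positive crossings: 7
Step 2: Count negative crossings (-1).
Negative crossings: 4
Step 3: Writhe = (positive) - (negative)
w = 7 - 4 = 3
Step 4: |w| = 3, and w is positive

3


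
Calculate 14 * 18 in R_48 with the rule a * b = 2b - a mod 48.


14 * 18 = 2*18 - 14 mod 48
= 36 - 14 mod 48
= 22 mod 48 = 22

22


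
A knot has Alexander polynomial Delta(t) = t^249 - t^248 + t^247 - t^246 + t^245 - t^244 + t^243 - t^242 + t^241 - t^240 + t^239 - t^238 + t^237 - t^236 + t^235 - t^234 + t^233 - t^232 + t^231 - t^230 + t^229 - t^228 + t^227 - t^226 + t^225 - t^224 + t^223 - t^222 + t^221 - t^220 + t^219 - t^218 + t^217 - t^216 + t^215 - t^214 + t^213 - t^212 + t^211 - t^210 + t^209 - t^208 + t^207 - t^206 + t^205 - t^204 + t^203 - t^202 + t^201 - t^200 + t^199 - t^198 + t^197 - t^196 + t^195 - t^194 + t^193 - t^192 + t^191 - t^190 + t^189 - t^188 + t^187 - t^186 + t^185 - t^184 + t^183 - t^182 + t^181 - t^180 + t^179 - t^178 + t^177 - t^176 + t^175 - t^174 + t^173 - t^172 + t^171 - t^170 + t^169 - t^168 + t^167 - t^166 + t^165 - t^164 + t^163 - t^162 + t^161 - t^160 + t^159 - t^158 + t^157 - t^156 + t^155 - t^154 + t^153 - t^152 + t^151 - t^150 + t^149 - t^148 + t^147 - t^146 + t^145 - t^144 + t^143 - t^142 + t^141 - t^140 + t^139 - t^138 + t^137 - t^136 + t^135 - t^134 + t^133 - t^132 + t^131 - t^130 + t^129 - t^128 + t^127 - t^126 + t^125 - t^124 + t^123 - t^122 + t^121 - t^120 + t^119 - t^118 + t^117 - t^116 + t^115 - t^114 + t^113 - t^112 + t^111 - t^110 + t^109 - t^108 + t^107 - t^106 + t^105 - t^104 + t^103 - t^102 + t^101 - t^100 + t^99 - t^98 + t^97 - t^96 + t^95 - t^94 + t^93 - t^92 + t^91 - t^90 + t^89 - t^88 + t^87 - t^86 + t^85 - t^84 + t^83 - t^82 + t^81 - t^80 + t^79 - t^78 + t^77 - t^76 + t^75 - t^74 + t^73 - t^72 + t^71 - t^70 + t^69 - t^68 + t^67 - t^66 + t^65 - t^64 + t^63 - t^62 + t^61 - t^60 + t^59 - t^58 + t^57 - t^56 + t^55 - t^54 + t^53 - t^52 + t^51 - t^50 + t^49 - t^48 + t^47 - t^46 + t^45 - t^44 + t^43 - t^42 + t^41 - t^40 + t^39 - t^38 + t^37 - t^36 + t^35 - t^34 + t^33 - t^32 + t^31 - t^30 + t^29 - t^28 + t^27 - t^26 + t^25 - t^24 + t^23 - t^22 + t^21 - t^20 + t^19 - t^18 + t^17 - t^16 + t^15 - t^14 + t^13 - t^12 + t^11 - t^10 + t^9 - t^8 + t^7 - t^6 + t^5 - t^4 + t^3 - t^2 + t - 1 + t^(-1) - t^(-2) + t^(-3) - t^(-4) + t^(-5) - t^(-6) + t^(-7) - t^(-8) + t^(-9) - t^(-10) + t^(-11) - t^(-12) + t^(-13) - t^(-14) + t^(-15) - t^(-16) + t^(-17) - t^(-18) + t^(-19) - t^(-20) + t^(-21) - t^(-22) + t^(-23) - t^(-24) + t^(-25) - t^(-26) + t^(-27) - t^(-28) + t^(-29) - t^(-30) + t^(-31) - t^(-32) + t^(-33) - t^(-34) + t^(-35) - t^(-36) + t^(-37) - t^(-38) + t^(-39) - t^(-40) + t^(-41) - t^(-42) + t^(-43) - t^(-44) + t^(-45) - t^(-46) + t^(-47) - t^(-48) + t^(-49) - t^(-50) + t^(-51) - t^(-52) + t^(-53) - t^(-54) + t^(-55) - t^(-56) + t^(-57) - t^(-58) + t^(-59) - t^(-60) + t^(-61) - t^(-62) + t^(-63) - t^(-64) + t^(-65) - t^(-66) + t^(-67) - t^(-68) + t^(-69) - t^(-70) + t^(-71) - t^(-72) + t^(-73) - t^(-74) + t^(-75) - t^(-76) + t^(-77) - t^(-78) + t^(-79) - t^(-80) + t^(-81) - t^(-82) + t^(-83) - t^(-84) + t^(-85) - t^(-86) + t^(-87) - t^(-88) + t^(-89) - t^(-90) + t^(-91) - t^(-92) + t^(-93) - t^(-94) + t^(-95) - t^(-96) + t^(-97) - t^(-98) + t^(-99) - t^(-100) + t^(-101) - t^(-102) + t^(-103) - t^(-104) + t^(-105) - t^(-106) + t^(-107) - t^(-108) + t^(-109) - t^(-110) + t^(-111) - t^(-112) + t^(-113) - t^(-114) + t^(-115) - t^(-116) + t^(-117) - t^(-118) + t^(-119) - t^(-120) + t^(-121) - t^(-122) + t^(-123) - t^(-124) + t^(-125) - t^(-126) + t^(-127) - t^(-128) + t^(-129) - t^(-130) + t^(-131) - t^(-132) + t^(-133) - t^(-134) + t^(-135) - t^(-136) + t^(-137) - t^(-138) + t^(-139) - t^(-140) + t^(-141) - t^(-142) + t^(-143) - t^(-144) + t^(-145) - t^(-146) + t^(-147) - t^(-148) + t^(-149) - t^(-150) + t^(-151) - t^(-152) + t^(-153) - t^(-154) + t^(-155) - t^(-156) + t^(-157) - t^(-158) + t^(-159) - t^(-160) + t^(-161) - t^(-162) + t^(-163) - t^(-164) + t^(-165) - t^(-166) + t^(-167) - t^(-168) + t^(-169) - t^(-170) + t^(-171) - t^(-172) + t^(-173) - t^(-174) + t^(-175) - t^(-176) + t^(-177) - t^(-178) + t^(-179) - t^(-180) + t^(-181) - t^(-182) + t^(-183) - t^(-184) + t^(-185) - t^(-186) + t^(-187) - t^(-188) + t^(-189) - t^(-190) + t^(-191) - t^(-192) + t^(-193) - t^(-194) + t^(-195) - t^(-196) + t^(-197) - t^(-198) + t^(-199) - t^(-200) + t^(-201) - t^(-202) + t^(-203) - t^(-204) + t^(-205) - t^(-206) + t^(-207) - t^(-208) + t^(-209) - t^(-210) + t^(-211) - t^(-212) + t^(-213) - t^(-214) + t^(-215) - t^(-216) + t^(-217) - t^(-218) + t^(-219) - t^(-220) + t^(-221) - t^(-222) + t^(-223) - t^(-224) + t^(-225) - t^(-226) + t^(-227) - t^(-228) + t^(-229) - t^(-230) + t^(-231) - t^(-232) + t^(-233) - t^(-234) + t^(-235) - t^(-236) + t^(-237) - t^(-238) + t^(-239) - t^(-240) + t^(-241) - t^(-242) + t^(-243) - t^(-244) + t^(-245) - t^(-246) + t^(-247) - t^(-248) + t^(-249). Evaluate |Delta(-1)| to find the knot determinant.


Step 1: The polynomial has 499 terms with alternating signs, exponents from 249 down to -249.
Step 2: Substitute t = -1. The i-th term has coefficient (-1)^i and exponent (m-i),
  so its value is (-1)^i * (-1)^(m-i) = (-1)^m = -1 for every i.
Step 3: All 499 terms equal -1, so Delta(-1) = 499 * (-1) = -499
Step 4: |Delta(-1)| = 499

499
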